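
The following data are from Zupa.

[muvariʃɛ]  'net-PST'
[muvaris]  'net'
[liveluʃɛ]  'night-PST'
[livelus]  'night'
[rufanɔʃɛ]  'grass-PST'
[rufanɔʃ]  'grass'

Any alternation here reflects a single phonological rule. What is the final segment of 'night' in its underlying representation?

In [liveluʃɛ] and [livelus] the final segment of 'night' alternates: [ʃ] ~ [s].
But 'grass' keeps [ʃ] in both environments ([rufanɔʃɛ], [rufanɔʃ]), so there is no rule changing /ʃ/ to [s] in isolation.
The underlying segment must be /s/; /s/ becomes palato-alveolar [ʃ] before a front vowel, yielding [ʃ] there.

/s/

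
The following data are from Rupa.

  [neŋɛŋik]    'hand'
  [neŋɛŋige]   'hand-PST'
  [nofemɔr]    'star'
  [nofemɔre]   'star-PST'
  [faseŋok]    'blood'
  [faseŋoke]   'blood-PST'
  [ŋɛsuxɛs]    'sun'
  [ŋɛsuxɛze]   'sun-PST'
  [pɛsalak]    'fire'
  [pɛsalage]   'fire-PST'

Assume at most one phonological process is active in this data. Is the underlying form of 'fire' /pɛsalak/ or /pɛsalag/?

/pɛsalag/

In [pɛsalak] and [pɛsalage] the final segment of 'fire' alternates: [k] ~ [g].
But 'blood' keeps [k] in both environments ([faseŋok], [faseŋoke]), so there is no rule changing /k/ to [g] before the PST suffix.
The underlying segment must be /g/; voiced obstruents become voiceless word-finally, yielding [k] there.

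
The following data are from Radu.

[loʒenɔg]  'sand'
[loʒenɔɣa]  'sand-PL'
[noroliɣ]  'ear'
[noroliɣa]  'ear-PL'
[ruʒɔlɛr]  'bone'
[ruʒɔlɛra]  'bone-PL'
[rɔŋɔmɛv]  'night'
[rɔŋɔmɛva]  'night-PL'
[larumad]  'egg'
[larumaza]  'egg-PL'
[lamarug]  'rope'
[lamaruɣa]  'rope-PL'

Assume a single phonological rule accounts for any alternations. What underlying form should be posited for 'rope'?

The stem for 'rope' ends in [g] in [lamarug] but [ɣ] in [lamaruɣa].
Compare 'ear', with invariant [ɣ] in [noroliɣ] and [noroliɣa]: an analysis with underlying /ɣ/ and a rule producing [g] in isolation would wrongly predict alternation here too.
So /g/ is underlying, and a rule of intervocalic spirantization — voiced stops become fricatives between vowels — gives [ɣ].

/lamarug/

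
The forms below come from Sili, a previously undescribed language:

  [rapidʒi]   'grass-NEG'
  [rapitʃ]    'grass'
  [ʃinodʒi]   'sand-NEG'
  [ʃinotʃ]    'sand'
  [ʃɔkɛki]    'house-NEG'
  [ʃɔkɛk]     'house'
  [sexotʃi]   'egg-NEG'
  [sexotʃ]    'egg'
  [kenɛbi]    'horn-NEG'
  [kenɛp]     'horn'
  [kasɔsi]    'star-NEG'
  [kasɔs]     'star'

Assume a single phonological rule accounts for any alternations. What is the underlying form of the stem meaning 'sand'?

The root 'sand' surfaces as [ʃinodʒi] and [ʃinotʃ], with a stem-final [dʒ] ~ [tʃ] alternation.
The stem 'egg' ([sexotʃi], [sexotʃ]) shows [tʃ] unchanged in both environments, so [tʃ] cannot be basic with [dʒ] derived before the NEG suffix.
The underlying segment must be /dʒ/; voiced obstruents become voiceless word-finally, yielding [tʃ] there.

/ʃinodʒ/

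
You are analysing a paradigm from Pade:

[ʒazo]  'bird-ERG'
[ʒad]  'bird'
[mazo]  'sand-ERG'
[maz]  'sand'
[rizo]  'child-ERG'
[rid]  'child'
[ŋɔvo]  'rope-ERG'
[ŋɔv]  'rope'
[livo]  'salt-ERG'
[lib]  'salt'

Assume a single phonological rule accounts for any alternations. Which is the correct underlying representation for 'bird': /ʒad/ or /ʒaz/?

/ʒad/

The root 'bird' surfaces as [ʒazo] and [ʒad], with a stem-final [z] ~ [d] alternation.
Compare 'sand', with invariant [z] in [mazo] and [maz]: an analysis with underlying /z/ and a rule producing [d] in isolation would wrongly predict alternation here too.
The underlying segment must be /d/; voiced stops become fricatives between vowels, yielding [z] there.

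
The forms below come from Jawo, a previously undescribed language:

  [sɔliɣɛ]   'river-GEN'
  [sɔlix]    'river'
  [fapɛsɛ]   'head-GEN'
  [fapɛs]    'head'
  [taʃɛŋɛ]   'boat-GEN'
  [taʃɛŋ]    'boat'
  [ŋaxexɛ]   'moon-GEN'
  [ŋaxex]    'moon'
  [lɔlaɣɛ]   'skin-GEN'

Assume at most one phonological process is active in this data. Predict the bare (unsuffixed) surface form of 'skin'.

[lɔlax]

The stem for 'river' ends in [ɣ] in [sɔliɣɛ] but [x] in [sɔlix].
But 'moon' keeps [x] in both environments ([ŋaxexɛ], [ŋaxex]), so there is no rule changing /x/ to [ɣ] before the GEN suffix.
So /ɣ/ is underlying, and a rule of word-final obstruent devoicing — voiced obstruents become voiceless word-finally — gives [x].
The one attested form of 'skin', [lɔlaɣɛ], shows underlying /lɔlaɣ/. Applying the same rule word-finally gives [lɔlax].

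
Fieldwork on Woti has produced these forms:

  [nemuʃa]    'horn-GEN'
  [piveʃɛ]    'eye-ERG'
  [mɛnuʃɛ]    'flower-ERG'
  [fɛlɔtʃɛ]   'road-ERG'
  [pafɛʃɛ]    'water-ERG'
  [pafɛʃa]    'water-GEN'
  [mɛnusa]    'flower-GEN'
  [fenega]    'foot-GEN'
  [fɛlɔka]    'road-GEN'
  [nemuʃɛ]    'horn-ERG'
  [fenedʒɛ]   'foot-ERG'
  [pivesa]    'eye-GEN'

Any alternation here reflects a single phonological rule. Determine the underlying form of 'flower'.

In [mɛnuʃɛ] and [mɛnusa] the final segment of 'flower' alternates: [ʃ] ~ [s].
If /ʃ/ were underlying and a rule turned it into [s] before the GEN suffix, 'water' would also alternate; but it has [ʃ] in both [pafɛʃɛ] and [pafɛʃa].
So /s/ is underlying, and a rule of palatalization before a front vowel — /k/, /g/ and /s/ become palato-alveolar [tʃ], [dʒ] and [ʃ] before a front vowel — gives [ʃ].

/mɛnus/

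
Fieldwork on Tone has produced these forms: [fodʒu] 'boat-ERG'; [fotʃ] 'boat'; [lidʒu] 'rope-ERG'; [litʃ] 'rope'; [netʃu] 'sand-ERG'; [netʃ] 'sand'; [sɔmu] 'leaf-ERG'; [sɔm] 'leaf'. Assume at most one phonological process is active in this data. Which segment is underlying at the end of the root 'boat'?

/dʒ/

'boat' shows [dʒ] ~ [tʃ] at the end of the stem ([fodʒu] vs [fotʃ]).
If /tʃ/ were underlying and a rule turned it into [dʒ] before the ERG suffix, 'sand' would also alternate; but it has [tʃ] in both [netʃu] and [netʃ].
The underlying segment must be /dʒ/; voiced obstruents become voiceless word-finally, yielding [tʃ] there.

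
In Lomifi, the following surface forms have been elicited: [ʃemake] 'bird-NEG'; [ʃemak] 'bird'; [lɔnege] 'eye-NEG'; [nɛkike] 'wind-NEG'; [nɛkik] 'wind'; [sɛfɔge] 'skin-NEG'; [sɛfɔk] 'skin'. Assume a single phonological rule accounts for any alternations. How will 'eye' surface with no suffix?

In [sɛfɔge] and [sɛfɔk] the final segment of 'skin' alternates: [g] ~ [k].
If /k/ were underlying and a rule turned it into [g] before the NEG suffix, 'bird' would also alternate; but it has [k] in both [ʃemake] and [ʃemak].
The underlying segment must be /g/; voiced obstruents become voiceless word-finally, yielding [k] there.
The one attested form of 'eye', [lɔnege], shows underlying /lɔneg/. Applying the same rule word-finally gives [lɔnek].

[lɔnek]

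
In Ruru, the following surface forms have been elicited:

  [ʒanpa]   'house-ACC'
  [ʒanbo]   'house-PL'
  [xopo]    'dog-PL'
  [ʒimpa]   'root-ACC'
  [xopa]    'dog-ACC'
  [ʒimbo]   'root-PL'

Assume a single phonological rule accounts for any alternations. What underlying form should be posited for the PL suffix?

The PL suffix surfaces as [-bo] and [-po], depending on the final segment of the stem.
By contrast the ACC suffix keeps its initial [p] throughout — that segment must be underlying.
So the underlying form is /-bo/, and voiced stops become voiceless after a vowel.

/-bo/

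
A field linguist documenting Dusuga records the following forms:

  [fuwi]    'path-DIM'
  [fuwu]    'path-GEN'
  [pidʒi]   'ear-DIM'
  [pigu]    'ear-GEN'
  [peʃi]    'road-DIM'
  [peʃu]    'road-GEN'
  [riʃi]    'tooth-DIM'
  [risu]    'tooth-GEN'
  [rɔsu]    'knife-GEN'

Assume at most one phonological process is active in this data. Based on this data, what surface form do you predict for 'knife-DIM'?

The root 'tooth' surfaces as [riʃi] and [risu], with a stem-final [ʃ] ~ [s] alternation.
But 'road' keeps [ʃ] in both environments ([peʃi], [peʃu]), so there is no rule changing /ʃ/ to [s] before the GEN suffix.
The underlying segment must be /s/; /g/ and /s/ become palato-alveolar [dʒ] and [ʃ] before a front vowel, yielding [ʃ] there.
From [rɔsu] the stem 'knife' is /rɔs/; before a front vowel this yields [rɔʃi].

[rɔʃi]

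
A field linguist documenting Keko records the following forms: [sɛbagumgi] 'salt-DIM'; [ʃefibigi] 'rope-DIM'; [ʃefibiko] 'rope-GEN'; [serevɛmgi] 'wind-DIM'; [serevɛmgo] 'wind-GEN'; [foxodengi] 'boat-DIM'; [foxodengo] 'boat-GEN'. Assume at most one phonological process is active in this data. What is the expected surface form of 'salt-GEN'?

[sɛbagumgo]

The GEN morpheme has two allomorphs, [-go] and [-ko].
By contrast the DIM suffix keeps its initial [g] throughout — that segment must be underlying.
The GEN suffix is therefore /-ko/ underlyingly, with post-nasal voicing: voiceless stops become voiced after a nasal.
After 'salt', which ends in a nasal, the suffix surfaces as [-go], giving [sɛbagumgo].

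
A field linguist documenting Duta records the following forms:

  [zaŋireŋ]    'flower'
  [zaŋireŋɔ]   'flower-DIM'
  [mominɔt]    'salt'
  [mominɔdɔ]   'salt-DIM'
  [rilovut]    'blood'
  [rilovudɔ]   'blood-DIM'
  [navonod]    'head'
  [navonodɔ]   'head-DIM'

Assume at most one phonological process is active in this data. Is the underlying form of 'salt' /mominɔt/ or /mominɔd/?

/mominɔt/

The root 'salt' surfaces as [mominɔt] and [mominɔdɔ], with a stem-final [t] ~ [d] alternation.
But 'head' keeps [d] in both environments ([navonod], [navonodɔ]), so there is no rule changing /d/ to [t] in isolation.
So /t/ is underlying, and a rule of intervocalic voicing — voiceless stops become voiced between vowels — gives [d].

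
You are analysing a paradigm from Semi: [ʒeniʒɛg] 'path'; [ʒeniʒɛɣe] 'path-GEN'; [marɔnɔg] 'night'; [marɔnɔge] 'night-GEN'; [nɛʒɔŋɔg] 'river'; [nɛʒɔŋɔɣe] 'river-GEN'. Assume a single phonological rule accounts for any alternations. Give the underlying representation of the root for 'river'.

The stem for 'river' ends in [g] in [nɛʒɔŋɔg] but [ɣ] in [nɛʒɔŋɔɣe].
But 'night' keeps [g] in both environments ([marɔnɔg], [marɔnɔge]), so there is no rule changing /g/ to [ɣ] before the GEN suffix.
The alternation reflects word-final hardening: voiced fricatives become stops word-finally. /ɣ/ is underlying.
The underlying form of 'river' is therefore /nɛʒɔŋɔɣ/.

/nɛʒɔŋɔɣ/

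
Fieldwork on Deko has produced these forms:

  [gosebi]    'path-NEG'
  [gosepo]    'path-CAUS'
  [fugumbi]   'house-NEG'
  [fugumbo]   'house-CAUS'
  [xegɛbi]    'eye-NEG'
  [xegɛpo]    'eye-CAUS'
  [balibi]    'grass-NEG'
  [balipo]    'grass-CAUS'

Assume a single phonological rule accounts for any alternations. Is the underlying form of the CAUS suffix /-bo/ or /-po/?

The CAUS suffix surfaces as [-bo] and [-po], depending on the final segment of the stem.
By contrast the NEG suffix keeps its initial [b] throughout — that segment must be underlying.
The CAUS suffix is therefore /-po/ underlyingly, with post-nasal voicing: voiceless stops become voiced after a nasal.

/-po/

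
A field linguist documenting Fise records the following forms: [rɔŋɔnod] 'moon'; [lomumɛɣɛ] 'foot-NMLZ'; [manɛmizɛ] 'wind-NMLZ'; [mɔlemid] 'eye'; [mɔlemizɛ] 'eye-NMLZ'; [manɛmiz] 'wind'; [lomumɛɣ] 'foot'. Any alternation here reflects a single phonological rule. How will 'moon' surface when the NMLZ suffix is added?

The stem for 'eye' ends in [d] in [mɔlemid] but [z] in [mɔlemizɛ].
If /z/ were underlying and a rule turned it into [d] in isolation, 'wind' would also alternate; but it has [z] in both [manɛmiz] and [manɛmizɛ].
So /d/ is underlying, and a rule of intervocalic spirantization — voiced stops become fricatives between vowels — gives [z].
The one attested form of 'moon', [rɔŋɔnod], shows underlying /rɔŋɔnod/. Applying the same rule between vowels gives [rɔŋɔnozɛ].

[rɔŋɔnozɛ]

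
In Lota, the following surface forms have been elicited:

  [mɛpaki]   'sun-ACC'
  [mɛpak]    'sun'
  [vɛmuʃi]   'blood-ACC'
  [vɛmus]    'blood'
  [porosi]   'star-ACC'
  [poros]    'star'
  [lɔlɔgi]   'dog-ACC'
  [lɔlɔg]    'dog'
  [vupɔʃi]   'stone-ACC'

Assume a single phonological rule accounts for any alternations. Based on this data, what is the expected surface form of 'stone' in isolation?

[vupɔs]

In [vɛmuʃi] and [vɛmus] the final segment of 'blood' alternates: [ʃ] ~ [s].
Compare 'star', with invariant [s] in [porosi] and [poros]: an analysis with underlying /s/ and a rule producing [ʃ] before the ACC suffix would wrongly predict alternation here too.
So /ʃ/ is underlying, and a rule of depalatalization — palato-alveolar /ʃ/ becomes [s] when no front vowel follows — gives [s].
The one attested form of 'stone', [vupɔʃi], shows underlying /vupɔʃ/. Applying the same rule when no front vowel follows gives [vupɔs].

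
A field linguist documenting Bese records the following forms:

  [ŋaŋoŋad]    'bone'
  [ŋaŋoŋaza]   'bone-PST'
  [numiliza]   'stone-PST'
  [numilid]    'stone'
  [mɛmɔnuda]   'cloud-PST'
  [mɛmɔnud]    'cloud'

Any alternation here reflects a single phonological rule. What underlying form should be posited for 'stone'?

/numiliz/

'stone' shows [z] ~ [d] at the end of the stem ([numiliza] vs [numilid]).
Compare 'cloud', with invariant [d] in [mɛmɔnuda] and [mɛmɔnud]: an analysis with underlying /d/ and a rule producing [z] before the PST suffix would wrongly predict alternation here too.
The alternation reflects word-final hardening: voiced fricatives become stops word-finally. /z/ is underlying.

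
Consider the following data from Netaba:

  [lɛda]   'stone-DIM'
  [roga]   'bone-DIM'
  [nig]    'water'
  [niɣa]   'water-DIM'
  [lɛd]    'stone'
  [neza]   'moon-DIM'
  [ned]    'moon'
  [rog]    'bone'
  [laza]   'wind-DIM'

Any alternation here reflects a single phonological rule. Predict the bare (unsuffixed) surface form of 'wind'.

'moon' shows [d] ~ [z] at the end of the stem ([ned] vs [neza]).
The stem 'stone' ([lɛd], [lɛda]) shows [d] unchanged in both environments, so [d] cannot be basic with [z] derived before the DIM suffix.
So /z/ is underlying, and a rule of word-final hardening — voiced fricatives become stops word-finally — gives [d].
The one attested form of 'wind', [laza], shows underlying /laz/. Applying the same rule word-finally gives [lad].

[lad]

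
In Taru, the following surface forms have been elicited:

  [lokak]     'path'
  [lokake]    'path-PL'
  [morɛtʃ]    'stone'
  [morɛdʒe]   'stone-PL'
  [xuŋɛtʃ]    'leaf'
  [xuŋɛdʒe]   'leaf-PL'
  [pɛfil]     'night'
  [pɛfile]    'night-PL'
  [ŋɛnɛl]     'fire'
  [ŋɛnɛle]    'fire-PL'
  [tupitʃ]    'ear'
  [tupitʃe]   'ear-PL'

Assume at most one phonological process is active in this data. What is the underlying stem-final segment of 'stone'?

The root 'stone' surfaces as [morɛtʃ] and [morɛdʒe], with a stem-final [tʃ] ~ [dʒ] alternation.
The stem 'ear' ([tupitʃ], [tupitʃe]) shows [tʃ] unchanged in both environments, so [tʃ] cannot be basic with [dʒ] derived before the PL suffix.
The underlying segment must be /dʒ/; voiced obstruents become voiceless word-finally, yielding [tʃ] there.

/dʒ/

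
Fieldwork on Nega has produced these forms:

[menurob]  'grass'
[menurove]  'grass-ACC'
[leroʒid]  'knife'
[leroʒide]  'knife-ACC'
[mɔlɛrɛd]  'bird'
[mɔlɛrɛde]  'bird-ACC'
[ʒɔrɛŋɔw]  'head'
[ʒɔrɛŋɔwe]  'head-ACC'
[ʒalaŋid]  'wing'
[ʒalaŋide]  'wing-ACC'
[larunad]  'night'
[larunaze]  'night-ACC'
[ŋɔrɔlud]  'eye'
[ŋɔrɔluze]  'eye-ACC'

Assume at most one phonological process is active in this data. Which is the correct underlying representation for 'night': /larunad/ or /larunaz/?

The stem for 'night' ends in [d] in [larunad] but [z] in [larunaze].
Compare 'knife', with invariant [d] in [leroʒid] and [leroʒide]: an analysis with underlying /d/ and a rule producing [z] before the ACC suffix would wrongly predict alternation here too.
Therefore /z/ is basic and [d] is derived by word-final hardening (voiced fricatives become stops word-finally).

/larunaz/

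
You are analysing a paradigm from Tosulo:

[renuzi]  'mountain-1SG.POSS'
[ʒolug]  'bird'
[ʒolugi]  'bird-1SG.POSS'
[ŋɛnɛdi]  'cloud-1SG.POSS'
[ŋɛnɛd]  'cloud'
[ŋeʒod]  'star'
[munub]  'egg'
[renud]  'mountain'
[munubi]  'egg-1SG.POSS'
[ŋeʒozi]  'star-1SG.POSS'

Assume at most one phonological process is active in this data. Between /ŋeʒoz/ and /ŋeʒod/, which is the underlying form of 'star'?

The stem for 'star' ends in [d] in [ŋeʒod] but [z] in [ŋeʒozi].
If /d/ were underlying and a rule turned it into [z] before the 1SG.POSS suffix, 'cloud' would also alternate; but it has [d] in both [ŋɛnɛd] and [ŋɛnɛdi].
The underlying segment must be /z/; voiced fricatives become stops word-finally, yielding [d] there.

/ŋeʒoz/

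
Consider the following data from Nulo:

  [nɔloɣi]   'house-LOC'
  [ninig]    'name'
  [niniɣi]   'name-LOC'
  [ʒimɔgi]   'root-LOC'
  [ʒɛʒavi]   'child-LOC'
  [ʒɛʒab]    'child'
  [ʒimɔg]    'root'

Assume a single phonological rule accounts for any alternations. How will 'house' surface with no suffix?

[nɔlog]

'name' shows [ɣ] ~ [g] at the end of the stem ([niniɣi] vs [ninig]).
Compare 'root', with invariant [g] in [ʒimɔgi] and [ʒimɔg]: an analysis with underlying /g/ and a rule producing [ɣ] before the LOC suffix would wrongly predict alternation here too.
Therefore /ɣ/ is basic and [g] is derived by word-final hardening (voiced fricatives become stops word-finally).
The one attested form of 'house', [nɔloɣi], shows underlying /nɔloɣ/. Applying the same rule word-finally gives [nɔlog].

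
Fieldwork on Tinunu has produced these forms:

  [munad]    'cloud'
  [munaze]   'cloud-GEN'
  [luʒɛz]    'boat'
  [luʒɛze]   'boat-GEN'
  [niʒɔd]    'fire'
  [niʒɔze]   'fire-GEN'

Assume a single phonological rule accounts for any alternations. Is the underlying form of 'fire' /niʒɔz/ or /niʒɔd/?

/niʒɔd/

'fire' shows [d] ~ [z] at the end of the stem ([niʒɔd] vs [niʒɔze]).
The stem 'boat' ([luʒɛz], [luʒɛze]) shows [z] unchanged in both environments, so [z] cannot be basic with [d] derived in isolation.
The alternation reflects intervocalic spirantization: voiced stops become fricatives between vowels. /d/ is underlying.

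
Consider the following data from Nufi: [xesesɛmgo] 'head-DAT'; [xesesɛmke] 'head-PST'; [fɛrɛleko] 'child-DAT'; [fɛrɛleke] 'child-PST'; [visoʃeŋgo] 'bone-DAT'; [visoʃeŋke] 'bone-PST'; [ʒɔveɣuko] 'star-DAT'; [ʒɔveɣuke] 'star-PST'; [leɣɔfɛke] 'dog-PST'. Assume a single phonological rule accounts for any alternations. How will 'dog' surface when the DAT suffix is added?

[leɣɔfɛko]

The DAT morpheme has two allomorphs, [-go] and [-ko].
The PST suffix, which begins with [k], is invariant after every stem; so [k] is not altered by any rule here.
The DAT suffix is therefore /-go/ underlyingly, with post-vocalic devoicing: voiced stops become voiceless after a vowel.
After 'dog', which ends in a vowel, the suffix surfaces as [-ko], giving [leɣɔfɛko].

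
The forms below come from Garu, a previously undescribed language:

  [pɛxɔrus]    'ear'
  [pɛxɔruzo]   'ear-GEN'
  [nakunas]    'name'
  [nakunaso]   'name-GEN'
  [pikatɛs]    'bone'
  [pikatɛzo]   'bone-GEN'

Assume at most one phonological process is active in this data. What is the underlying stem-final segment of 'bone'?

In [pikatɛs] and [pikatɛzo] the final segment of 'bone' alternates: [s] ~ [z].
But 'name' keeps [s] in both environments ([nakunas], [nakunaso]), so there is no rule changing /s/ to [z] before the GEN suffix.
Therefore /z/ is basic and [s] is derived by word-final obstruent devoicing (voiced obstruents become voiceless word-finally).

/z/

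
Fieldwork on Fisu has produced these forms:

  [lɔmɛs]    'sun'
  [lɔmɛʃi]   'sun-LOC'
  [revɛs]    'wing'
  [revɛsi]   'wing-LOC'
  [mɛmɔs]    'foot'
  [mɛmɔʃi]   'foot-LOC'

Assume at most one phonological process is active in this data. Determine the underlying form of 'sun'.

/lɔmɛʃ/

In [lɔmɛs] and [lɔmɛʃi] the final segment of 'sun' alternates: [s] ~ [ʃ].
If /s/ were underlying and a rule turned it into [ʃ] before the LOC suffix, 'wing' would also alternate; but it has [s] in both [revɛs] and [revɛsi].
The alternation reflects depalatalization: palato-alveolar /ʃ/ becomes [s] when no front vowel follows. /ʃ/ is underlying.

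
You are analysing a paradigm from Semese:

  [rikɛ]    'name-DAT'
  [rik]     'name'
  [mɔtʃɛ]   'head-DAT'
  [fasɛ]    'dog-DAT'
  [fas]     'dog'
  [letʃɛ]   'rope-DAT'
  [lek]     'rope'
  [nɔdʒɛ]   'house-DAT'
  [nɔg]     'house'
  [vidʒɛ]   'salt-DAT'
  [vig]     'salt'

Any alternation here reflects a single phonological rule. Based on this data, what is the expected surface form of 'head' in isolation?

[mɔk]

'rope' shows [tʃ] ~ [k] at the end of the stem ([letʃɛ] vs [lek]).
Compare 'name', with invariant [k] in [rikɛ] and [rik]: an analysis with underlying /k/ and a rule producing [tʃ] before the DAT suffix would wrongly predict alternation here too.
Therefore /tʃ/ is basic and [k] is derived by depalatalization (palato-alveolar /tʃ/ and /dʒ/ become [k] and [g] when no front vowel follows).
The one attested form of 'head', [mɔtʃɛ], shows underlying /mɔtʃ/. Applying the same rule when no front vowel follows gives [mɔk].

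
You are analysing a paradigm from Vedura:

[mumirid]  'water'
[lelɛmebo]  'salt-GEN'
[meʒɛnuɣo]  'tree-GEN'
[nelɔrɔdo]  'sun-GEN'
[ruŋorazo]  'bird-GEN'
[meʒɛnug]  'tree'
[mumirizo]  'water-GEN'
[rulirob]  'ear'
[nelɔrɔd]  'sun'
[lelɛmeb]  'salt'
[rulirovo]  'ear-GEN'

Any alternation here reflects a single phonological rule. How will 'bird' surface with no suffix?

In [mumirizo] and [mumirid] the final segment of 'water' alternates: [z] ~ [d].
The stem 'sun' ([nelɔrɔdo], [nelɔrɔd]) shows [d] unchanged in both environments, so [d] cannot be basic with [z] derived before the GEN suffix.
The alternation reflects word-final hardening: voiced fricatives become stops word-finally. /z/ is underlying.
From [ruŋorazo] the stem 'bird' is /ruŋoraz/; word-finally this yields [ruŋorad].

[ruŋorad]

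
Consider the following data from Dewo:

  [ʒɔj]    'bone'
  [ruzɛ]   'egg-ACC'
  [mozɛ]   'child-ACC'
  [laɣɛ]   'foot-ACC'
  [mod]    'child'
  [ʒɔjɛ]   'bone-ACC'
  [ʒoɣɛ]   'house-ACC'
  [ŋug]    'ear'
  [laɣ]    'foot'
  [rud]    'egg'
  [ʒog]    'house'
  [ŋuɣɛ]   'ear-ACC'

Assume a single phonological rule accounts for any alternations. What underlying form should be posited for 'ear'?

/ŋug/

The root 'ear' surfaces as [ŋuɣɛ] and [ŋug], with a stem-final [ɣ] ~ [g] alternation.
If /ɣ/ were underlying and a rule turned it into [g] in isolation, 'foot' would also alternate; but it has [ɣ] in both [laɣɛ] and [laɣ].
Therefore /g/ is basic and [ɣ] is derived by intervocalic spirantization (voiced stops become fricatives between vowels).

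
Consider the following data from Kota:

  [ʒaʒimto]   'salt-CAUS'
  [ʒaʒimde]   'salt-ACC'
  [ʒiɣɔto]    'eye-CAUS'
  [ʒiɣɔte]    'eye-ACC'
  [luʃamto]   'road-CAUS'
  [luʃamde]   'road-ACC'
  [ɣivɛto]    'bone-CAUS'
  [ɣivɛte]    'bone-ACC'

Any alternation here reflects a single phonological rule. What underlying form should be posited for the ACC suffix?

The ACC suffix surfaces as [-de] and [-te], depending on the final segment of the stem.
The CAUS suffix, which begins with [t], is invariant after every stem; so [t] is not altered by any rule here.
The ACC suffix is therefore /-de/ underlyingly, with post-vocalic devoicing: voiced stops become voiceless after a vowel.

/-de/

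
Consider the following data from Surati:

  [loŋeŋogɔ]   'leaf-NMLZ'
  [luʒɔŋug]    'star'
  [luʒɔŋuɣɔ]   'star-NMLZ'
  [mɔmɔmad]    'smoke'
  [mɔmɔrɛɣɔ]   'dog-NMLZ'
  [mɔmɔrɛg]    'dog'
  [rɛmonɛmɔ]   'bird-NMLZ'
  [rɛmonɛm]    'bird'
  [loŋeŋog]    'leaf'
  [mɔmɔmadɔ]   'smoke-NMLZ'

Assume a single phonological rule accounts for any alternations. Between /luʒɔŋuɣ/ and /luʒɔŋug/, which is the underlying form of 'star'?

The root 'star' surfaces as [luʒɔŋug] and [luʒɔŋuɣɔ], with a stem-final [g] ~ [ɣ] alternation.
Compare 'leaf', with invariant [g] in [loŋeŋog] and [loŋeŋogɔ]: an analysis with underlying /g/ and a rule producing [ɣ] before the NMLZ suffix would wrongly predict alternation here too.
The alternation reflects word-final hardening: voiced fricatives become stops word-finally. /ɣ/ is underlying.

/luʒɔŋuɣ/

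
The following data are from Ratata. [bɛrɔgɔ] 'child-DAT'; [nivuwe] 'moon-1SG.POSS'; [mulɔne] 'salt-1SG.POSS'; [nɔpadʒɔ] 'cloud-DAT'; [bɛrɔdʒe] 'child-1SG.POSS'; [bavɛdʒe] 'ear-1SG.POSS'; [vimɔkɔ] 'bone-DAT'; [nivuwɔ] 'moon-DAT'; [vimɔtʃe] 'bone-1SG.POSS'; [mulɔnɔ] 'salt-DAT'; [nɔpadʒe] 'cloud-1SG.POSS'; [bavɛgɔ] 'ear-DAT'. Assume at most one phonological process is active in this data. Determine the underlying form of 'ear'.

In [bavɛgɔ] and [bavɛdʒe] the final segment of 'ear' alternates: [g] ~ [dʒ].
The stem 'cloud' ([nɔpadʒɔ], [nɔpadʒe]) shows [dʒ] unchanged in both environments, so [dʒ] cannot be basic with [g] derived before the DAT suffix.
The alternation reflects palatalization before a front vowel: /k/ and /g/ become palato-alveolar [tʃ] and [dʒ] before a front vowel. /g/ is underlying.

/bavɛg/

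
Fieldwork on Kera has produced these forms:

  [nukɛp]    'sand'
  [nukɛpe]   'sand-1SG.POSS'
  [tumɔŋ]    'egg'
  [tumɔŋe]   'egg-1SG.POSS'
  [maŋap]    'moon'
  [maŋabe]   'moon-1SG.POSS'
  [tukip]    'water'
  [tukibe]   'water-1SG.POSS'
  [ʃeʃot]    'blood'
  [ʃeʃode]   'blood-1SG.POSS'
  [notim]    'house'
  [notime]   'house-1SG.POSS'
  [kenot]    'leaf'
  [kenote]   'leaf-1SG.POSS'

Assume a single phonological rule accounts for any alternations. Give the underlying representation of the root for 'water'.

The stem for 'water' ends in [p] in [tukip] but [b] in [tukibe].
If /p/ were underlying and a rule turned it into [b] before the 1SG.POSS suffix, 'sand' would also alternate; but it has [p] in both [nukɛp] and [nukɛpe].
The underlying segment must be /b/; voiced obstruents become voiceless word-finally, yielding [p] there.
The underlying form of 'water' is therefore /tukib/.

/tukib/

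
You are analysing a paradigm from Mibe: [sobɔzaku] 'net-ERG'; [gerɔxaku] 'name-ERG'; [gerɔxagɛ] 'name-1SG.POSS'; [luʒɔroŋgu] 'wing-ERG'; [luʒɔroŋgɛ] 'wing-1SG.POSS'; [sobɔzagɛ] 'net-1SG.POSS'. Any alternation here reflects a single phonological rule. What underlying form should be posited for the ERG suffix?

/-ku/

The ERG suffix surfaces as [-gu] and [-ku], depending on the final segment of the stem.
By contrast the 1SG.POSS suffix keeps its initial [g] throughout — that segment must be underlying.
So the underlying form is /-ku/, and voiceless stops become voiced after a nasal.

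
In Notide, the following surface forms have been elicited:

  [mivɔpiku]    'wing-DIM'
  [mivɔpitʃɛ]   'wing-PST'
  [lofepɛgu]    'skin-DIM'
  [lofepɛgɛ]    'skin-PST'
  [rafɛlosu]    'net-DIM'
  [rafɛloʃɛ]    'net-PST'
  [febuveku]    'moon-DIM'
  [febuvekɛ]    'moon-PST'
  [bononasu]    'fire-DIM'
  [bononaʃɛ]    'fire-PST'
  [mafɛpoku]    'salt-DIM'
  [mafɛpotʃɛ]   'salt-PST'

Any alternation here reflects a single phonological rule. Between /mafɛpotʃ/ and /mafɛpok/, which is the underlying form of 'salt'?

/mafɛpotʃ/

In [mafɛpoku] and [mafɛpotʃɛ] the final segment of 'salt' alternates: [k] ~ [tʃ].
Compare 'moon', with invariant [k] in [febuveku] and [febuvekɛ]: an analysis with underlying /k/ and a rule producing [tʃ] before the PST suffix would wrongly predict alternation here too.
So /tʃ/ is underlying, and a rule of depalatalization — palato-alveolar /tʃ/ and /ʃ/ become [k] and [s] when no front vowel follows — gives [k].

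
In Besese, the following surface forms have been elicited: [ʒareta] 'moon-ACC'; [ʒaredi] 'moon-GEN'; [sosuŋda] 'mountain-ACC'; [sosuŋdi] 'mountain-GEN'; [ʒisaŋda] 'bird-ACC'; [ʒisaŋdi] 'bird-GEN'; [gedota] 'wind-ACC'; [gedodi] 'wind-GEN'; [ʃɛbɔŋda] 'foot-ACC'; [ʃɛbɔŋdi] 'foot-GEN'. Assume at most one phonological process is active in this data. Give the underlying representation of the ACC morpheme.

The ACC morpheme has two allomorphs, [-da] and [-ta].
The GEN suffix, which begins with [d], is invariant after every stem; so [d] is not altered by any rule here.
So the underlying form is /-ta/, and voiceless stops become voiced after a nasal.

/-ta/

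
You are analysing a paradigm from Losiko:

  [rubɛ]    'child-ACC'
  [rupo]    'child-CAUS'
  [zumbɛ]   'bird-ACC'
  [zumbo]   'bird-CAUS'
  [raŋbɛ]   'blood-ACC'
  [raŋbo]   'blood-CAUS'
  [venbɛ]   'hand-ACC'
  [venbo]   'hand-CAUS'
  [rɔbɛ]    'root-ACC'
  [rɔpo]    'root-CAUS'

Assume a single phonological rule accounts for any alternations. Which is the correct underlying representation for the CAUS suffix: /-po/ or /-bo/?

/-po/

The CAUS suffix surfaces as [-bo] and [-po], depending on the final segment of the stem.
The ACC suffix, which begins with [b], is invariant after every stem; so [b] is not altered by any rule here.
The CAUS suffix is therefore /-po/ underlyingly, with post-nasal voicing: voiceless stops become voiced after a nasal.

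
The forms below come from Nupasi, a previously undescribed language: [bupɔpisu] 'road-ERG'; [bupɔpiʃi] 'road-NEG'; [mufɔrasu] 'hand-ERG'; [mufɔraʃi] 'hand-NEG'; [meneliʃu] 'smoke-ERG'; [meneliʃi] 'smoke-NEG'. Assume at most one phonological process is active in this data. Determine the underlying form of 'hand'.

/mufɔras/

In [mufɔrasu] and [mufɔraʃi] the final segment of 'hand' alternates: [s] ~ [ʃ].
The stem 'smoke' ([meneliʃu], [meneliʃi]) shows [ʃ] unchanged in both environments, so [ʃ] cannot be basic with [s] derived before the ERG suffix.
So /s/ is underlying, and a rule of palatalization before a front vowel — /s/ becomes palato-alveolar [ʃ] before a front vowel — gives [ʃ].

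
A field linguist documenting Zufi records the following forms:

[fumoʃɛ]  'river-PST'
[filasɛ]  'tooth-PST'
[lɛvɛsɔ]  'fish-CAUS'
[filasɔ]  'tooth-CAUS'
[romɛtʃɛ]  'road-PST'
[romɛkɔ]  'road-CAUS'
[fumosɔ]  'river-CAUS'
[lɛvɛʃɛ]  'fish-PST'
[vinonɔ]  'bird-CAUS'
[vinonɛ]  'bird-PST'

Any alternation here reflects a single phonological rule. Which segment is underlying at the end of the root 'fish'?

/ʃ/

'fish' shows [s] ~ [ʃ] at the end of the stem ([lɛvɛsɔ] vs [lɛvɛʃɛ]).
The stem 'tooth' ([filasɔ], [filasɛ]) shows [s] unchanged in both environments, so [s] cannot be basic with [ʃ] derived before the PST suffix.
The alternation reflects depalatalization: palato-alveolar /tʃ/ and /ʃ/ become [k] and [s] when no front vowel follows. /ʃ/ is underlying.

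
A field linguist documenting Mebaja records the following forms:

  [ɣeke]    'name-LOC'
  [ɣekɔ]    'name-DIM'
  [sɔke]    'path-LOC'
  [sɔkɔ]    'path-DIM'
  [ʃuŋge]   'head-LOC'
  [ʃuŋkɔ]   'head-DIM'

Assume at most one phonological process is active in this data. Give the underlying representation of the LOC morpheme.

The LOC morpheme has two allomorphs, [-ge] and [-ke].
The DIM suffix, which begins with [k], is invariant after every stem; so [k] is not altered by any rule here.
The LOC suffix is therefore /-ge/ underlyingly, with post-vocalic devoicing: voiced stops become voiceless after a vowel.

/-ge/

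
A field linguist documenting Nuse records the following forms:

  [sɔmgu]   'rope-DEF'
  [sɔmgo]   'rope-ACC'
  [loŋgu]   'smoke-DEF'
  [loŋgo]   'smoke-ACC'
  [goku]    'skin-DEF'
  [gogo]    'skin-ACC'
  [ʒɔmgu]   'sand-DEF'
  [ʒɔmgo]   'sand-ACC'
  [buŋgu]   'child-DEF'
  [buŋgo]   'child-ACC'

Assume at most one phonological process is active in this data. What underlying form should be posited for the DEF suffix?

/-ku/

The DEF morpheme has two allomorphs, [-gu] and [-ku].
The ACC suffix, which begins with [g], is invariant after every stem; so [g] is not altered by any rule here.
The DEF suffix is therefore /-ku/ underlyingly, with post-nasal voicing: voiceless stops become voiced after a nasal.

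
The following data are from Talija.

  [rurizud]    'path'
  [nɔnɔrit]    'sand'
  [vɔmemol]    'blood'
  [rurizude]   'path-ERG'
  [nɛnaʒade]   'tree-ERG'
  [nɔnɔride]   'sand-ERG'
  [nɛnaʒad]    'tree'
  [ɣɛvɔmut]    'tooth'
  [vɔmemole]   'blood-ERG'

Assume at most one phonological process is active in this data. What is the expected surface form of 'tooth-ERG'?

[ɣɛvɔmude]

In [nɔnɔride] and [nɔnɔrit] the final segment of 'sand' alternates: [d] ~ [t].
Compare 'path', with invariant [d] in [rurizude] and [rurizud]: an analysis with underlying /d/ and a rule producing [t] in isolation would wrongly predict alternation here too.
So /t/ is underlying, and a rule of intervocalic voicing — voiceless stops become voiced between vowels — gives [d].
From [ɣɛvɔmut] the stem 'tooth' is /ɣɛvɔmut/; between vowels this yields [ɣɛvɔmude].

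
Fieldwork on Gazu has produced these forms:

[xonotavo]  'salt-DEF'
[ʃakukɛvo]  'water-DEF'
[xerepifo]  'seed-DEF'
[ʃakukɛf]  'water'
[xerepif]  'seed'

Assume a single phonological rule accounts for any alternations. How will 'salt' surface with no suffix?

[xonotaf]

In [ʃakukɛvo] and [ʃakukɛf] the final segment of 'water' alternates: [v] ~ [f].
The stem 'seed' ([xerepifo], [xerepif]) shows [f] unchanged in both environments, so [f] cannot be basic with [v] derived before the DEF suffix.
Therefore /v/ is basic and [f] is derived by word-final obstruent devoicing (voiced obstruents become voiceless word-finally).
From [xonotavo] the stem 'salt' is /xonotav/; word-finally this yields [xonotaf].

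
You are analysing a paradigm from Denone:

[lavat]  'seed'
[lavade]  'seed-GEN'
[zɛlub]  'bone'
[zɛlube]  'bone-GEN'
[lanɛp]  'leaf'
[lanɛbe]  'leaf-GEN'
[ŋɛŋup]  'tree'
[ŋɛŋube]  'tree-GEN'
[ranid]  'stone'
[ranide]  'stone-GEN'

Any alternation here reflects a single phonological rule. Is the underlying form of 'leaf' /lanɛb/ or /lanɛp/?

/lanɛp/

'leaf' shows [p] ~ [b] at the end of the stem ([lanɛp] vs [lanɛbe]).
But 'bone' keeps [b] in both environments ([zɛlub], [zɛlube]), so there is no rule changing /b/ to [p] in isolation.
The underlying segment must be /p/; voiceless stops become voiced between vowels, yielding [b] there.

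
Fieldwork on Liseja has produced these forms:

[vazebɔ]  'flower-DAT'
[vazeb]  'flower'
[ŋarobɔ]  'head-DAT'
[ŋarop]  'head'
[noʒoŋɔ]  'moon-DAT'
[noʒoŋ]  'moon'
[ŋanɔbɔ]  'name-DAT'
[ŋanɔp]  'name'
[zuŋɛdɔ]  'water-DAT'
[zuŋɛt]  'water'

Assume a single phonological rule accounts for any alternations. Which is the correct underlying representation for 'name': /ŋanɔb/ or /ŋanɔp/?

/ŋanɔp/

The root 'name' surfaces as [ŋanɔbɔ] and [ŋanɔp], with a stem-final [b] ~ [p] alternation.
The stem 'flower' ([vazebɔ], [vazeb]) shows [b] unchanged in both environments, so [b] cannot be basic with [p] derived in isolation.
So /p/ is underlying, and a rule of intervocalic voicing — voiceless stops become voiced between vowels — gives [b].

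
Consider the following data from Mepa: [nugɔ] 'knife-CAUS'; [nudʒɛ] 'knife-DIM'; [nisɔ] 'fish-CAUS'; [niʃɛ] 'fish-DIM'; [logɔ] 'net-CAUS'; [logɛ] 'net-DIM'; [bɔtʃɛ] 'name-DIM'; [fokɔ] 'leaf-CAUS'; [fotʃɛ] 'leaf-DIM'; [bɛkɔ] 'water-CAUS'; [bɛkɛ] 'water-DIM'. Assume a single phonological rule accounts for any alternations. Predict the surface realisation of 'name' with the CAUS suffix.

[bɔkɔ]

In [fokɔ] and [fotʃɛ] the final segment of 'leaf' alternates: [k] ~ [tʃ].
But 'water' keeps [k] in both environments ([bɛkɔ], [bɛkɛ]), so there is no rule changing /k/ to [tʃ] before the DIM suffix.
Therefore /tʃ/ is basic and [k] is derived by depalatalization (palato-alveolar /tʃ/, /dʒ/ and /ʃ/ become [k], [g] and [s] when no front vowel follows).
From [bɔtʃɛ] the stem 'name' is /bɔtʃ/; when no front vowel follows this yields [bɔkɔ].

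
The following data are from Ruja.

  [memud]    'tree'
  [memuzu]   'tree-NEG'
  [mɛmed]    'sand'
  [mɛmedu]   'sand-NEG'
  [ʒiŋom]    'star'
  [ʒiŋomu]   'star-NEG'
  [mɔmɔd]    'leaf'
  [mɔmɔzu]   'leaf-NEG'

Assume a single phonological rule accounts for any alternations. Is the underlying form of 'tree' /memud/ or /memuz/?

The stem for 'tree' ends in [d] in [memud] but [z] in [memuzu].
But 'sand' keeps [d] in both environments ([mɛmed], [mɛmedu]), so there is no rule changing /d/ to [z] before the NEG suffix.
The alternation reflects word-final hardening: voiced fricatives become stops word-finally. /z/ is underlying.

/memuz/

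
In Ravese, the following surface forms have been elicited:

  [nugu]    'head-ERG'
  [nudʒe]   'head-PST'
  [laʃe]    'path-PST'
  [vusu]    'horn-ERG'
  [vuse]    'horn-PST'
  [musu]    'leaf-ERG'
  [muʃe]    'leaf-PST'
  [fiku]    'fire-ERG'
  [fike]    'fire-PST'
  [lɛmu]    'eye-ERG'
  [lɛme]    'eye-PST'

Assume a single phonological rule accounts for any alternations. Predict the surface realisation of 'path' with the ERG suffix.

In [musu] and [muʃe] the final segment of 'leaf' alternates: [s] ~ [ʃ].
Compare 'horn', with invariant [s] in [vusu] and [vuse]: an analysis with underlying /s/ and a rule producing [ʃ] before the PST suffix would wrongly predict alternation here too.
The underlying segment must be /ʃ/; palato-alveolar /dʒ/ and /ʃ/ become [g] and [s] when no front vowel follows, yielding [s] there.
From [laʃe] the stem 'path' is /laʃ/; when no front vowel follows this yields [lasu].

[lasu]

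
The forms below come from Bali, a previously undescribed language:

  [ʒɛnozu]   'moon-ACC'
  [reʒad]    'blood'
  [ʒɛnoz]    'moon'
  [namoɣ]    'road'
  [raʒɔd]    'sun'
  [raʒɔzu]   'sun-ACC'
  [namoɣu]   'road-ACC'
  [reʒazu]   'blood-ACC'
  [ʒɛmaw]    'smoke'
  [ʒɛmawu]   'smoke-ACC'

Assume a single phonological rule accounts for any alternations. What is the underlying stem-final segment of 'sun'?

The stem for 'sun' ends in [z] in [raʒɔzu] but [d] in [raʒɔd].
But 'moon' keeps [z] in both environments ([ʒɛnozu], [ʒɛnoz]), so there is no rule changing /z/ to [d] in isolation.
The underlying segment must be /d/; voiced stops become fricatives between vowels, yielding [z] there.

/d/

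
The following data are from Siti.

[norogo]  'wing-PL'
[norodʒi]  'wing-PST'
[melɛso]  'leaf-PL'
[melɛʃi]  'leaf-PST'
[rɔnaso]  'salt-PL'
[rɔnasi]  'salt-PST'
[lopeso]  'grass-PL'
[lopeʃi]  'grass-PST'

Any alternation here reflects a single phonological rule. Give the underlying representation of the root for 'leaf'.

/melɛʃ/

The root 'leaf' surfaces as [melɛso] and [melɛʃi], with a stem-final [s] ~ [ʃ] alternation.
But 'salt' keeps [s] in both environments ([rɔnaso], [rɔnasi]), so there is no rule changing /s/ to [ʃ] before the PST suffix.
So /ʃ/ is underlying, and a rule of depalatalization — palato-alveolar /dʒ/ and /ʃ/ become [g] and [s] when no front vowel follows — gives [s].
So 'leaf' = /melɛʃ/.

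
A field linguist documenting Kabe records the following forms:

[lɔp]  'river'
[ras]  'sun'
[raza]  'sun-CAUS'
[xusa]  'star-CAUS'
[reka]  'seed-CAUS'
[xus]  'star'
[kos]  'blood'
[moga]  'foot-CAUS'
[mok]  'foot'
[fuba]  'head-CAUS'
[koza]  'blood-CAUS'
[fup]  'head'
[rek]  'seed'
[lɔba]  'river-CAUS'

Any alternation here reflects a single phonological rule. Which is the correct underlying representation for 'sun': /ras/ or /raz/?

/raz/

In [raza] and [ras] the final segment of 'sun' alternates: [z] ~ [s].
Compare 'star', with invariant [s] in [xusa] and [xus]: an analysis with underlying /s/ and a rule producing [z] before the CAUS suffix would wrongly predict alternation here too.
The underlying segment must be /z/; voiced obstruents become voiceless word-finally, yielding [s] there.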